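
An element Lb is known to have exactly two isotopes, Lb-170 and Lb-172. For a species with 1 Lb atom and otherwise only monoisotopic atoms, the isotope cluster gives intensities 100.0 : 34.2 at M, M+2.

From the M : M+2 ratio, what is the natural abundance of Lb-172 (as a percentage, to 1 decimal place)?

Write p for the Lb-170 fraction. I(M+2)/I(M) = [C(1,1)·p^0·(1−p)] / p^1 = 1·(1−p)/p = 34.2/100.0 = 0.3420
(1−p)/p = 0.3420/1 = 0.3420  ⇒  p = 1/(1 + 0.3420) = 0.7452
Lb-170: 74.5%, Lb-172: 25.5%.

25.5%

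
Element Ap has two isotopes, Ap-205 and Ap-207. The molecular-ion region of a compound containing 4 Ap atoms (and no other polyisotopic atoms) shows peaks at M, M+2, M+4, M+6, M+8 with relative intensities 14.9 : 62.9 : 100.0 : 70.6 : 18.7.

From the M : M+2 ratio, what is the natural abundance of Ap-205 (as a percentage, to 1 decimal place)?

Write p for the Ap-205 fraction. I(M+2)/I(M) = [C(4,1)·p^3·(1−p)] / p^4 = 4·(1−p)/p = 62.9/14.9 = 4.2215
(1−p)/p = 4.2215/4 = 1.0554  ⇒  p = 1/(1 + 1.0554) = 0.4865
Ap-205: 48.7%, Ap-207: 51.3%.

48.7%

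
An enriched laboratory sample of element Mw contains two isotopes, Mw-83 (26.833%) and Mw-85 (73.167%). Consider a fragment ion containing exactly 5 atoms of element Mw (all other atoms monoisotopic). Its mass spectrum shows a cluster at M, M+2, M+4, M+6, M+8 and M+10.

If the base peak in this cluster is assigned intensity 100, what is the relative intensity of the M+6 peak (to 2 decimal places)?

Binomial terms of (0.26833 + 0.73167)^5: M 0.0014, M+2 0.0190, M+4 0.1034, M+6 0.2820, M+8 0.3845, M+10 0.2097 → M+8 is the base peak.
P(M+8) = C(5,4) × 0.26833^1 × 0.73167^4 = 5 × 0.26833 × 0.28658997 = 0.384503 (base)
P(M+6) = C(5,3) × 0.26833^2 × 0.73167^3 = 10 × 0.07200099 × 0.39169294 = 0.282023
Relative intensity = 0.282023 / 0.384503 × 100 = 73.35

73.35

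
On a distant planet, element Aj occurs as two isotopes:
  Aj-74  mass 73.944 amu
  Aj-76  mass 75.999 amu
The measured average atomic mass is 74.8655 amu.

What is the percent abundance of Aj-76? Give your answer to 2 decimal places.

Writing the weighted mean with unknown fraction x of Aj-74:
73.944·x + 75.999·(1 − x) = 74.8655
(73.944 − 75.999)·x = 74.8655 − 75.999
x = -1.1335 / -2.055 = 0.55158 → 55.16% Aj-74, 44.84% Aj-76.

44.84%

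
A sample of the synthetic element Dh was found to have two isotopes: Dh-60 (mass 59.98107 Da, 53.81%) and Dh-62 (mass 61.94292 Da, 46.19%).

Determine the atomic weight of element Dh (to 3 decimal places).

60.887 Da

Ar = Σ fᵢ·mᵢ = 0.5381 × 59.98107 + 0.4619 × 61.94292
= 32.275814 + 28.611435 = 60.887249 Da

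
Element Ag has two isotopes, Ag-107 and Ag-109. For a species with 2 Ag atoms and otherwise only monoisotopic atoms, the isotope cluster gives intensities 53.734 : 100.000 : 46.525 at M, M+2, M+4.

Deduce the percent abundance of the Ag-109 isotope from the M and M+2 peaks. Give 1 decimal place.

If p is the fraction of Ag that is Ag-107, then I(M+2)/I(M) = [C(2,1)·p^1·(1−p)] / p^2 = 2·(1−p)/p = 100.000/53.734 = 1.8610
(1−p)/p = 1.8610/2 = 0.9305  ⇒  p = 1/(1 + 0.9305) = 0.5180
Ag-107: 51.8%, Ag-109: 48.2%.

48.2%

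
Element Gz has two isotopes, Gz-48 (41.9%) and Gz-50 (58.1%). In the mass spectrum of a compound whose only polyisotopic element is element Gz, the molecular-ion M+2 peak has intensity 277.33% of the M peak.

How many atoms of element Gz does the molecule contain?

The M+2/M ratio from n Gz atoms is n · q/p = n · 0.581/0.419.
n = 2.7733 × 0.419/0.581 = 2.00 ≈ 2

2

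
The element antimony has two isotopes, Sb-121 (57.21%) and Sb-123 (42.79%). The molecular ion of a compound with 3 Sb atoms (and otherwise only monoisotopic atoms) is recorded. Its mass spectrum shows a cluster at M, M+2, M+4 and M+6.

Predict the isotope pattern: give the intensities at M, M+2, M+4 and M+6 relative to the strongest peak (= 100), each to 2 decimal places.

Each Sb atom is independently Sb-121 (p = 0.5721) or Sb-123 (q = 0.4279); the cluster is the binomial expansion (p + q)^3.
P(M) = 0.5721^3 = 0.187247
P(M+2) = 3 × 0.5721^2 × 0.4279^1 = 0.420153
P(M+4) = 3 × 0.5721^1 × 0.4279^2 = 0.314252
P(M+6) = 0.4279^3 = 0.078348
The M+2 peak is largest (0.420153); scaling to 100 gives 44.57 : 100.00 : 74.79 : 18.65.

44.57 : 100.00 : 74.79 : 18.65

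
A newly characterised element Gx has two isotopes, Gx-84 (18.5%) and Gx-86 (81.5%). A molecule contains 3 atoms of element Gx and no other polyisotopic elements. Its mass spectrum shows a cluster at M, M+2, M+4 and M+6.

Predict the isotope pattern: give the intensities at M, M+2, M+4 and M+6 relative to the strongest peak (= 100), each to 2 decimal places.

1.17 : 15.46 : 68.10 : 100.00

Each Gx atom is independently Gx-84 (p = 0.185) or Gx-86 (q = 0.815); the cluster is the binomial expansion (p + q)^3.
P(M) = 0.185^3 = 0.006332
P(M+2) = 3 × 0.185^2 × 0.815^1 = 0.083680
P(M+4) = 3 × 0.185^1 × 0.815^2 = 0.368645
P(M+6) = 0.815^3 = 0.541343
The M+6 peak is largest (0.541343); scaling to 100 gives 1.17 : 15.46 : 68.10 : 100.00.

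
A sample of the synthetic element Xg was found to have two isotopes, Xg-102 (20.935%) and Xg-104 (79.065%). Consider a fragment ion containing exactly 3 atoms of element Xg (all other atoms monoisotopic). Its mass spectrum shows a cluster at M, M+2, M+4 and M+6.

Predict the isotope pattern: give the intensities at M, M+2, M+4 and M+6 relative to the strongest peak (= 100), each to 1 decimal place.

The 3 Xg atoms are independent, so intensities follow the terms of (0.20935 + 0.79065)^3.
P(M) = 0.20935^3 = 0.009175
P(M+2) = 3 × 0.20935^2 × 0.79065^1 = 0.103956
P(M+4) = 3 × 0.20935^1 × 0.79065^2 = 0.392611
P(M+6) = 0.79065^3 = 0.494257
The M+6 peak is largest (0.494257); scaling to 100 gives 1.9 : 21.0 : 79.4 : 100.0.

1.9 : 21.0 : 79.4 : 100.0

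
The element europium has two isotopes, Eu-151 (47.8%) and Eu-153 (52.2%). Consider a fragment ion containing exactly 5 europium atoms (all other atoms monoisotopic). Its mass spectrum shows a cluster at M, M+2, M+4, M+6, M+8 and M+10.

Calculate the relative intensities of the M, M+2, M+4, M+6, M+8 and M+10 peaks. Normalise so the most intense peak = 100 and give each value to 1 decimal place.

7.7 : 41.9 : 91.6 : 100.0 : 54.6 : 11.9

The 5 Eu atoms are independent, so intensities follow the terms of (0.478 + 0.522)^5.
P(M) = 0.478^5 = 0.024954
P(M+2) = 5 × 0.478^4 × 0.522^1 = 0.136255
P(M+4) = 10 × 0.478^3 × 0.522^2 = 0.297594
P(M+6) = 10 × 0.478^2 × 0.522^3 = 0.324988
P(M+8) = 5 × 0.478^1 × 0.522^4 = 0.177452
P(M+10) = 0.522^5 = 0.038757
The M+6 peak is largest (0.324988); scaling to 100 gives 7.7 : 41.9 : 91.6 : 100.0 : 54.6 : 11.9.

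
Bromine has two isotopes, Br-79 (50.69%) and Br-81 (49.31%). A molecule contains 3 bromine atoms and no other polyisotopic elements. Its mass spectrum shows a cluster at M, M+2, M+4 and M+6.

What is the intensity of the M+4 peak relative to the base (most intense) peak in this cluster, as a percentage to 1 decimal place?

(0.5069 + 0.4931)^3 gives M 0.1302, M+2 0.3801, M+4 0.3698, M+6 0.1199; the largest is M+2.
P(M+2) = C(3,1) × 0.5069^2 × 0.4931^1 = 3 × 0.25694761 × 0.4931 = 0.380103 (base)
P(M+4) = C(3,2) × 0.5069^1 × 0.4931^2 = 3 × 0.5069 × 0.24314761 = 0.369755
Relative intensity = 0.369755 / 0.380103 × 100 = 97.3

97.3%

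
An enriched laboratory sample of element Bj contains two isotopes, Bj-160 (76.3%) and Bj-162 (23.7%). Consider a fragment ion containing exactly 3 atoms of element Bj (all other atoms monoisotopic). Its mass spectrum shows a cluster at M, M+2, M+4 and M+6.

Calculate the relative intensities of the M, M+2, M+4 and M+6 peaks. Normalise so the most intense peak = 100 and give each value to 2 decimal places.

Each Bj atom is independently Bj-160 (p = 0.763) or Bj-162 (q = 0.237); the cluster is the binomial expansion (p + q)^3.
P(M) = 0.763^3 = 0.444195
P(M+2) = 3 × 0.763^2 × 0.237^1 = 0.413922
P(M+4) = 3 × 0.763^1 × 0.237^2 = 0.128571
P(M+6) = 0.237^3 = 0.013312
The M peak is largest (0.444195); scaling to 100 gives 100.00 : 93.18 : 28.94 : 3.00.

100.00 : 93.18 : 28.94 : 3.00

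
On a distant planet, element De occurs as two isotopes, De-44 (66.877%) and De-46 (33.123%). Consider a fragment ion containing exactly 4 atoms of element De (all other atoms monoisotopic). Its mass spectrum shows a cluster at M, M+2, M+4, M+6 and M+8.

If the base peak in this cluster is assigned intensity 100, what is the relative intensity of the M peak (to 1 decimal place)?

Term probabilities: M 0.2000, M+2 0.3963, M+4 0.2944, M+6 0.0972, M+8 0.0120. Base peak = M+2.
P(M+2) = C(4,1) × 0.66877^3 × 0.33123^1 = 4 × 0.2991096 × 0.33123 = 0.396296 (base)
P(M) = C(4,0) × 0.66877^4 × 0.33123^0 = 1 × 0.20003553 × 1.0000 = 0.200036
Relative intensity = 0.200036 / 0.396296 × 100 = 50.5

50.5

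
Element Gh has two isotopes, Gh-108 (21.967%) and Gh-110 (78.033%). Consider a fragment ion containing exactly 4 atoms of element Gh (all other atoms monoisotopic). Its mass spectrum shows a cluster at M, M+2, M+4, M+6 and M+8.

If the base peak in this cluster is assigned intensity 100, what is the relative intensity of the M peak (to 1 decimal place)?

(0.21967 + 0.78033)^4 gives M 0.0023, M+2 0.0331, M+4 0.1763, M+6 0.4175, M+8 0.3708; the largest is M+6.
P(M+6) = C(4,3) × 0.21967^1 × 0.78033^3 = 4 × 0.21967 × 0.47515457 = 0.417509 (base)
P(M) = C(4,0) × 0.21967^4 × 0.78033^0 = 1 × 0.00232854 × 1.0000 = 0.002329
Relative intensity = 0.002329 / 0.417509 × 100 = 0.6

0.6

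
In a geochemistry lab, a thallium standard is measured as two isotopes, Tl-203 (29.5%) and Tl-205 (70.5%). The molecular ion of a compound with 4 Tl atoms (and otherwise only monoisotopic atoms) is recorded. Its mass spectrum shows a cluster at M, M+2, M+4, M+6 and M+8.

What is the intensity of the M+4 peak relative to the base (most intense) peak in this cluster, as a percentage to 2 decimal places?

Binomial terms of (0.295 + 0.705)^4: M 0.0076, M+2 0.0724, M+4 0.2595, M+6 0.4135, M+8 0.2470 → M+6 is the base peak.
P(M+6) = C(4,3) × 0.295^1 × 0.705^3 = 4 × 0.2950 × 0.35040263 = 0.413475 (base)
P(M+4) = C(4,2) × 0.295^2 × 0.705^2 = 6 × 0.087025 × 0.497025 = 0.259522
Relative intensity = 0.259522 / 0.413475 × 100 = 62.77

62.77%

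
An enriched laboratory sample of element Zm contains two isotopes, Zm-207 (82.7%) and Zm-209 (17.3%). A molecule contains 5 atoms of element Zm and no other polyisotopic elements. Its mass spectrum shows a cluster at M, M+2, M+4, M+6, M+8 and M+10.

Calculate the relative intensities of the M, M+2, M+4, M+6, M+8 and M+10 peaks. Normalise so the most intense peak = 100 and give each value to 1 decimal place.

The 5 Zm atoms are independent, so intensities follow the terms of (0.827 + 0.173)^5.
P(M) = 0.827^5 = 0.386837
P(M+2) = 5 × 0.827^4 × 0.173^1 = 0.404611
P(M+4) = 10 × 0.827^3 × 0.173^2 = 0.169281
P(M+6) = 10 × 0.827^2 × 0.173^3 = 0.035412
P(M+8) = 5 × 0.827^1 × 0.173^4 = 0.003704
P(M+10) = 0.173^5 = 0.000155
The M+2 peak is largest (0.404611); scaling to 100 gives 95.6 : 100.0 : 41.8 : 8.8 : 0.9 : 0.0.

95.6 : 100.0 : 41.8 : 8.8 : 0.9 : 0.0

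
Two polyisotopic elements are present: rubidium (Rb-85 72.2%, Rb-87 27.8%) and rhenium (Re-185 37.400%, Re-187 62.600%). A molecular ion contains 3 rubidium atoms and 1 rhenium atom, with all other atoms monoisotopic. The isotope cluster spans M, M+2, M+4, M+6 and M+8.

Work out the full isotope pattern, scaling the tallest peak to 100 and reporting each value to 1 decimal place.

Rubidium pattern (n=3): 0.37636705 : 0.43475086 : 0.16739714 : 0.02148495
Rhenium pattern (n=1): 0.3740 : 0.6260
Convolve the two distributions (both contribute in 2-u steps):
  M: 0.37636705×0.3740 = 0.140761
  M+2: 0.37636705×0.6260 + 0.43475086×0.3740 = 0.398203
  M+4: 0.43475086×0.6260 + 0.16739714×0.3740 = 0.334761
  M+6: 0.16739714×0.6260 + 0.02148495×0.3740 = 0.112826
  M+8: 0.02148495×0.6260 = 0.013450
Scale to base peak (0.398203) = 100: 35.3 : 100.0 : 84.1 : 28.3 : 3.4

35.3 : 100.0 : 84.1 : 28.3 : 3.4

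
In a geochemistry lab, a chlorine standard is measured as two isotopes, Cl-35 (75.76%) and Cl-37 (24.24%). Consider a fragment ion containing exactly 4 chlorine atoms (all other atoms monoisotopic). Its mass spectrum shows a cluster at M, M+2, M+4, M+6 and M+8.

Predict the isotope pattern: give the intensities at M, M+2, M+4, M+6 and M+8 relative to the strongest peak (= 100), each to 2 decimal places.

78.14 : 100.00 : 47.99 : 10.24 : 0.82

The 4 Cl atoms are independent, so intensities follow the terms of (0.7576 + 0.2424)^4.
P(M) = 0.7576^4 = 0.329428
P(M+2) = 4 × 0.7576^3 × 0.2424^1 = 0.421612
P(M+4) = 6 × 0.7576^2 × 0.2424^2 = 0.202347
P(M+6) = 4 × 0.7576^1 × 0.2424^3 = 0.043162
P(M+8) = 0.2424^4 = 0.003452
The M+2 peak is largest (0.421612); scaling to 100 gives 78.14 : 100.00 : 47.99 : 10.24 : 0.82.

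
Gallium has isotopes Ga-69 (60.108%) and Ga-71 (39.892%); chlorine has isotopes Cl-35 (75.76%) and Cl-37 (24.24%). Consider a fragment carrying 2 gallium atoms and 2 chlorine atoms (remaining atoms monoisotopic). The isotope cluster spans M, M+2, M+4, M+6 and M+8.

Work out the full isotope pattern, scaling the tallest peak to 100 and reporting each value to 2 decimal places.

50.83 : 100.00 : 70.77 : 21.23 : 2.29

Gallium pattern (n=2): 0.36129717 : 0.47956567 : 0.15913717
Chlorine pattern (n=2): 0.57395776 : 0.36728448 : 0.05875776
Convolve the two distributions (both contribute in 2-u steps):
  M: 0.36129717×0.57395776 = 0.207369
  M+2: 0.36129717×0.36728448 + 0.47956567×0.57395776 = 0.407949
  M+4: 0.36129717×0.05875776 + 0.47956567×0.36728448 + 0.15913717×0.57395776 = 0.288704
  M+6: 0.47956567×0.05875776 + 0.15913717×0.36728448 = 0.086627
  M+8: 0.15913717×0.05875776 = 0.009351
Scale to base peak (0.407949) = 100: 50.83 : 100.00 : 70.77 : 21.23 : 2.29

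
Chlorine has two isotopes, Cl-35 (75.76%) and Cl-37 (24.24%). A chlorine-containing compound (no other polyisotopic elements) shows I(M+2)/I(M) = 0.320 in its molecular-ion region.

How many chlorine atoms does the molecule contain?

For n independent Cl atoms, I(M+2)/I(M) = n · (abundance Cl-37) / (abundance Cl-35) = n · 0.2424/0.7576.
n = 0.320 × 0.7576/0.2424 = 1.00 ≈ 1

1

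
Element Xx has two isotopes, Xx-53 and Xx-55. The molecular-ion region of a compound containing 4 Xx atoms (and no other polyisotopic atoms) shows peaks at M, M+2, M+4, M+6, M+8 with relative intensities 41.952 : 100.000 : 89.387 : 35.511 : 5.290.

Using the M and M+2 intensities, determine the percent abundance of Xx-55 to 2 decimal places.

If p is the fraction of Xx that is Xx-53, then I(M+2)/I(M) = [C(4,1)·p^3·(1−p)] / p^4 = 4·(1−p)/p = 100.000/41.952 = 2.3837
(1−p)/p = 2.3837/4 = 0.5959  ⇒  p = 1/(1 + 0.5959) = 0.6266
Xx-53: 62.66%, Xx-55: 37.34%.

37.34%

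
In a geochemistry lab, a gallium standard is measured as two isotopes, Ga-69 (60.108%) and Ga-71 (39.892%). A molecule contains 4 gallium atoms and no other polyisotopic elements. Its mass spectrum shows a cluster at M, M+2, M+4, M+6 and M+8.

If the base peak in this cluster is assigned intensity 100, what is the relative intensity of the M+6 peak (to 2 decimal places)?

44.05

(0.60108 + 0.39892)^4 gives M 0.1305, M+2 0.3465, M+4 0.3450, M+6 0.1526, M+8 0.0253; the largest is M+2.
P(M+2) = C(4,1) × 0.60108^3 × 0.39892^1 = 4 × 0.2171685 × 0.39892 = 0.346531 (base)
P(M+6) = C(4,3) × 0.60108^1 × 0.39892^3 = 4 × 0.60108 × 0.063483 = 0.152633
Relative intensity = 0.152633 / 0.346531 × 100 = 44.05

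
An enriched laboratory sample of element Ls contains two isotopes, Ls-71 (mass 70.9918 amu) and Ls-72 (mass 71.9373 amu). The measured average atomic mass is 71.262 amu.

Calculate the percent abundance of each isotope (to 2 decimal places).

Let x be the fractional abundance of Ls-71; then Ls-72 has abundance 1 − x.
70.9918·x + 71.9373·(1 − x) = 71.262
(70.9918 − 71.9373)·x = 71.262 − 71.9373
x = -0.6753 / -0.9455 = 0.71423 → 71.42% Ls-71, 28.58% Ls-72.

Ls-71: 71.42%, Ls-72: 28.58%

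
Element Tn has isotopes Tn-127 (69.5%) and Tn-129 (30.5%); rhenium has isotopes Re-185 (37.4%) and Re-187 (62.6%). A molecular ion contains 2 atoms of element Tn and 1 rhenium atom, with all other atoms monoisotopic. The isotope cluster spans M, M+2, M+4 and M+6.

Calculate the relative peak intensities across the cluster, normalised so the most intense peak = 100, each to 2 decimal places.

Element Tn pattern (n=2): 0.483025 : 0.42395 : 0.093025
Rhenium pattern (n=1): 0.3740 : 0.6260
Convolve the two distributions (both contribute in 2-u steps):
  M: 0.483025×0.3740 = 0.180651
  M+2: 0.483025×0.6260 + 0.42395×0.3740 = 0.460931
  M+4: 0.42395×0.6260 + 0.093025×0.3740 = 0.300184
  M+6: 0.093025×0.6260 = 0.058234
Scale to base peak (0.460931) = 100: 39.19 : 100.00 : 65.13 : 12.63

39.19 : 100.00 : 65.13 : 12.63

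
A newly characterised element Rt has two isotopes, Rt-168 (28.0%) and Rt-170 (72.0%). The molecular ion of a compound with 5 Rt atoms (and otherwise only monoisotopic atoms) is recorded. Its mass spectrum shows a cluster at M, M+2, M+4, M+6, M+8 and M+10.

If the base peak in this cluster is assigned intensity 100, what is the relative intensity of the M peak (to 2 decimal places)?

(0.280 + 0.720)^5 gives M 0.0017, M+2 0.0221, M+4 0.1138, M+6 0.2926, M+8 0.3762, M+10 0.1935; the largest is M+8.
P(M+8) = C(5,4) × 0.280^1 × 0.720^4 = 5 × 0.2800 × 0.26873856 = 0.376234 (base)
P(M) = C(5,0) × 0.280^5 × 0.720^0 = 1 × 0.00172104 × 1.0000 = 0.001721
Relative intensity = 0.001721 / 0.376234 × 100 = 0.46

0.46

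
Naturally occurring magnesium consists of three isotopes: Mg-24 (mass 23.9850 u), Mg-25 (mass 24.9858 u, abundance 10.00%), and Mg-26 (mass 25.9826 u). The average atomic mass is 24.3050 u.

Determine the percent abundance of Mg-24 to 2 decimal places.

Let x and y be the fractions of Mg-24 and Mg-26. Then x + y = 1 − 0.1000 = 0.9000 and 23.9850x + 25.9826y = 24.3050 − 0.1000×24.9858 = 21.80642.
Substituting: 23.9850x + 25.9826(0.9000 − x) = 21.80642
(23.9850 − 25.9826)x = -1.57792  ⇒  x = 0.78991, y = 0.11009
Mg-24: 78.99%, Mg-26: 11.01%.

78.99%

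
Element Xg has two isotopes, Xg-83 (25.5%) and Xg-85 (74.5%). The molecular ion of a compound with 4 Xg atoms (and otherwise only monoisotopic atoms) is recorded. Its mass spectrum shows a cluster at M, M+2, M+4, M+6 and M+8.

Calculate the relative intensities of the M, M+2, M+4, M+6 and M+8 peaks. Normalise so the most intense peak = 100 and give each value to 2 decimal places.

Expanding (0.255 + 0.745)^4:
P(M) = 0.255^4 = 0.004228
P(M+2) = 4 × 0.255^3 × 0.745^1 = 0.049412
P(M+4) = 6 × 0.255^2 × 0.745^2 = 0.216543
P(M+6) = 4 × 0.255^1 × 0.745^3 = 0.421763
P(M+8) = 0.745^4 = 0.308053
The M+6 peak is largest (0.421763); scaling to 100 gives 1.00 : 11.72 : 51.34 : 100.00 : 73.04.

1.00 : 11.72 : 51.34 : 100.00 : 73.04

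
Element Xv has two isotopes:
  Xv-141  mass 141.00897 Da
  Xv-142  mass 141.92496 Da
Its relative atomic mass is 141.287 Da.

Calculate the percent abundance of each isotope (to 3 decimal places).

Writing the weighted mean with unknown fraction x of Xv-141:
141.00897·x + 141.92496·(1 − x) = 141.287
(141.00897 − 141.92496)·x = 141.287 − 141.92496
x = -0.63796 / -0.91599 = 0.69647 → 69.647% Xv-141, 30.353% Xv-142.

Xv-141: 69.647%, Xv-142: 30.353%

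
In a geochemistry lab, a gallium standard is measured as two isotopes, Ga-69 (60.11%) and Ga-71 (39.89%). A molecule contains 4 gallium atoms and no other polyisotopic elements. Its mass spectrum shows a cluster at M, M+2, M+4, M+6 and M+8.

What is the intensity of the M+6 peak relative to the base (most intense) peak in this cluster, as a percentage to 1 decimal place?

44.0%

Term probabilities: M 0.1306, M+2 0.3465, M+4 0.3450, M+6 0.1526, M+8 0.0253. Base peak = M+2.
P(M+2) = C(4,1) × 0.6011^3 × 0.3989^1 = 4 × 0.21719018 × 0.3989 = 0.346549 (base)
P(M+6) = C(4,3) × 0.6011^1 × 0.3989^3 = 4 × 0.6011 × 0.06347345 = 0.152616
Relative intensity = 0.152616 / 0.346549 × 100 = 44.0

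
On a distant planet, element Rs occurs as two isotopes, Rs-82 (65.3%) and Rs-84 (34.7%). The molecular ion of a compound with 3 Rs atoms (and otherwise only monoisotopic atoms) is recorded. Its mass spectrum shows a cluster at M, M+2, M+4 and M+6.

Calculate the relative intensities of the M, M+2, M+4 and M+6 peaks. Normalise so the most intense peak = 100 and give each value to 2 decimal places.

Each Rs atom is independently Rs-82 (p = 0.653) or Rs-84 (q = 0.347); the cluster is the binomial expansion (p + q)^3.
P(M) = 0.653^3 = 0.278445
P(M+2) = 3 × 0.653^2 × 0.347^1 = 0.443892
P(M+4) = 3 × 0.653^1 × 0.347^2 = 0.235881
P(M+6) = 0.347^3 = 0.041782
The M+2 peak is largest (0.443892); scaling to 100 gives 62.73 : 100.00 : 53.14 : 9.41.

62.73 : 100.00 : 53.14 : 9.41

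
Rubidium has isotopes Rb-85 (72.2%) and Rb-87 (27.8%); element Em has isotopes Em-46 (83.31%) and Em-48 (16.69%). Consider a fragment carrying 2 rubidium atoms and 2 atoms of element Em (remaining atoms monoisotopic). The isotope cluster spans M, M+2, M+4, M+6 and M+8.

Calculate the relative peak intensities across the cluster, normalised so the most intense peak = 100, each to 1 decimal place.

Rubidium pattern (n=2): 0.521284 : 0.401432 : 0.077284
Element Em pattern (n=2): 0.69405561 : 0.27808878 : 0.02785561
Convolve the two distributions (both contribute in 2-u steps):
  M: 0.521284×0.69405561 = 0.361800
  M+2: 0.521284×0.27808878 + 0.401432×0.69405561 = 0.423579
  M+4: 0.521284×0.02785561 + 0.401432×0.27808878 + 0.077284×0.69405561 = 0.179794
  M+6: 0.401432×0.02785561 + 0.077284×0.27808878 = 0.032674
  M+8: 0.077284×0.02785561 = 0.002153
Scale to base peak (0.423579) = 100: 85.4 : 100.0 : 42.4 : 7.7 : 0.5

85.4 : 100.0 : 42.4 : 7.7 : 0.5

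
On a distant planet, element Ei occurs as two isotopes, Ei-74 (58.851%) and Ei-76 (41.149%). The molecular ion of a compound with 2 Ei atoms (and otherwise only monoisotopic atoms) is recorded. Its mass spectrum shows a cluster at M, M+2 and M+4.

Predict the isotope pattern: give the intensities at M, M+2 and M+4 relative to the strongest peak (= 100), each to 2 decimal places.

Expanding (0.58851 + 0.41149)^2:
P(M) = 0.58851^2 = 0.346344
P(M+2) = 2 × 0.58851^1 × 0.41149^1 = 0.484332
P(M+4) = 0.41149^2 = 0.169324
The M+2 peak is largest (0.484332); scaling to 100 gives 71.51 : 100.00 : 34.96.

71.51 : 100.00 : 34.96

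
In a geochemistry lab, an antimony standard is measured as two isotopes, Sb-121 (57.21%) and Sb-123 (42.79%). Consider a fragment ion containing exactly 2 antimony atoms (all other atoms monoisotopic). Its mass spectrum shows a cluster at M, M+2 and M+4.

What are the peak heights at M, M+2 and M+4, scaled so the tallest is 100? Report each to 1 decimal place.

Expanding (0.5721 + 0.4279)^2:
P(M) = 0.5721^2 = 0.327298
P(M+2) = 2 × 0.5721^1 × 0.4279^1 = 0.489603
P(M+4) = 0.4279^2 = 0.183098
The M+2 peak is largest (0.489603); scaling to 100 gives 66.8 : 100.0 : 37.4.

66.8 : 100.0 : 37.4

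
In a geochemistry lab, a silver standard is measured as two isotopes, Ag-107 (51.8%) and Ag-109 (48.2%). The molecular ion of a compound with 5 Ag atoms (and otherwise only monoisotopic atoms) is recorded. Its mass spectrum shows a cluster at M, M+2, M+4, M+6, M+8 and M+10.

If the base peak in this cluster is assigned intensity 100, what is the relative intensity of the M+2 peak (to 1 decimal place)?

Term probabilities: M 0.0373, M+2 0.1735, M+4 0.3229, M+6 0.3005, M+8 0.1398, M+10 0.0260. Base peak = M+4.
P(M+4) = C(5,2) × 0.518^3 × 0.482^2 = 10 × 0.13899183 × 0.232324 = 0.322911 (base)
P(M+2) = C(5,1) × 0.518^4 × 0.482^1 = 5 × 0.07199777 × 0.4820 = 0.173515
Relative intensity = 0.173515 / 0.322911 × 100 = 53.7

53.7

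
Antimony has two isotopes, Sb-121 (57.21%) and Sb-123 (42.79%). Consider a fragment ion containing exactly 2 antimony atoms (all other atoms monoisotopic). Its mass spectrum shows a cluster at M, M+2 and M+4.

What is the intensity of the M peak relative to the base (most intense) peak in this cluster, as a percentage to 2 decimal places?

Binomial terms of (0.5721 + 0.4279)^2: M 0.3273, M+2 0.4896, M+4 0.1831 → M+2 is the base peak.
P(M+2) = C(2,1) × 0.5721^1 × 0.4279^1 = 2 × 0.5721 × 0.4279 = 0.489603 (base)
P(M) = C(2,0) × 0.5721^2 × 0.4279^0 = 1 × 0.32729841 × 1.0000 = 0.327298
Relative intensity = 0.327298 / 0.489603 × 100 = 66.85

66.85%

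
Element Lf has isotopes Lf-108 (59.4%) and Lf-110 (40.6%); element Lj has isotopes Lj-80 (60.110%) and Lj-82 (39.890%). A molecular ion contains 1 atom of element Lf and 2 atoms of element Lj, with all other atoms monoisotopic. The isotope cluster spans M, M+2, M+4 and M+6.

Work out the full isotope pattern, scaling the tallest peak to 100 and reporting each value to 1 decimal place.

49.7 : 100.0 : 67.0 : 15.0

Element Lf pattern (n=1): 0.5940 : 0.4060
Element Lj pattern (n=2): 0.36132121 : 0.47955758 : 0.15912121
Convolve the two distributions (both contribute in 2-u steps):
  M: 0.5940×0.36132121 = 0.214625
  M+2: 0.5940×0.47955758 + 0.4060×0.36132121 = 0.431554
  M+4: 0.5940×0.15912121 + 0.4060×0.47955758 = 0.289218
  M+6: 0.4060×0.15912121 = 0.064603
Scale to base peak (0.431554) = 100: 49.7 : 100.0 : 67.0 : 15.0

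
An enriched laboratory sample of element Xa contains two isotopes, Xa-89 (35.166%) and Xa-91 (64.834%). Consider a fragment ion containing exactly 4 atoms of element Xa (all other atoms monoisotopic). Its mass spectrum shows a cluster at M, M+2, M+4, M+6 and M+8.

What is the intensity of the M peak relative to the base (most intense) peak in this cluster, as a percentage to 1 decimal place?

Binomial terms of (0.35166 + 0.64834)^4: M 0.0153, M+2 0.1128, M+4 0.3119, M+6 0.3833, M+8 0.1767 → M+6 is the base peak.
P(M+6) = C(4,3) × 0.35166^1 × 0.64834^3 = 4 × 0.35166 × 0.27252632 = 0.383346 (base)
P(M) = C(4,0) × 0.35166^4 × 0.64834^0 = 1 × 0.01529297 × 1.0000 = 0.015293
Relative intensity = 0.015293 / 0.383346 × 100 = 4.0

4.0%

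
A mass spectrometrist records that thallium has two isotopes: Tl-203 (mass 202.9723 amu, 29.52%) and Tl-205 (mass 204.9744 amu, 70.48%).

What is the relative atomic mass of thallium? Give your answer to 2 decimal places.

The abundance-weighted mean is 0.2952 × 202.9723 + 0.7048 × 204.9744
= 59.91742 + 144.46596 = 204.38338 amu

204.38 amu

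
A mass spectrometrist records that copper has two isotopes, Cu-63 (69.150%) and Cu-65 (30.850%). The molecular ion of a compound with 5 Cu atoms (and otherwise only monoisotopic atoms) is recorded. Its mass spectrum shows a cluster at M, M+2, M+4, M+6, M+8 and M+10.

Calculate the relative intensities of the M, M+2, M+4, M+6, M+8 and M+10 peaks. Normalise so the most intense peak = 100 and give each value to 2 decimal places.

The 5 Cu atoms are independent, so intensities follow the terms of (0.69150 + 0.30850)^5.
P(M) = 0.69150^5 = 0.158111
P(M+2) = 5 × 0.69150^4 × 0.30850^1 = 0.352691
P(M+4) = 10 × 0.69150^3 × 0.30850^2 = 0.314693
P(M+6) = 10 × 0.69150^2 × 0.30850^3 = 0.140394
P(M+8) = 5 × 0.69150^1 × 0.30850^4 = 0.031317
P(M+10) = 0.30850^5 = 0.002794
The M+2 peak is largest (0.352691); scaling to 100 gives 44.83 : 100.00 : 89.23 : 39.81 : 8.88 : 0.79.

44.83 : 100.00 : 89.23 : 39.81 : 8.88 : 0.79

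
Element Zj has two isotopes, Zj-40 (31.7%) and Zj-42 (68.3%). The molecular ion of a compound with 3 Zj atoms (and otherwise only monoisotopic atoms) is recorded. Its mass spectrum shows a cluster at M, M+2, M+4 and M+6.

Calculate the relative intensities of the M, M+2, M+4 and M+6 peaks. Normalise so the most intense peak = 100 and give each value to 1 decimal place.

The 3 Zj atoms are independent, so intensities follow the terms of (0.317 + 0.683)^3.
P(M) = 0.317^3 = 0.031855
P(M+2) = 3 × 0.317^2 × 0.683^1 = 0.205902
P(M+4) = 3 × 0.317^1 × 0.683^2 = 0.443631
P(M+6) = 0.683^3 = 0.318612
The M+4 peak is largest (0.443631); scaling to 100 gives 7.2 : 46.4 : 100.0 : 71.8.

7.2 : 46.4 : 100.0 : 71.8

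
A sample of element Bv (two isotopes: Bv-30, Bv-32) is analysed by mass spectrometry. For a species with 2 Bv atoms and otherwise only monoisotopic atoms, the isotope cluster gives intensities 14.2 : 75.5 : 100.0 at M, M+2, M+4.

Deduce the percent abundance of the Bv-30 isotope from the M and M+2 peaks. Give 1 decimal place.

Let p = fractional abundance of Bv-30. I(M+2)/I(M) = [C(2,1)·p^1·(1−p)] / p^2 = 2·(1−p)/p = 75.5/14.2 = 5.3169
(1−p)/p = 5.3169/2 = 2.6585  ⇒  p = 1/(1 + 2.6585) = 0.2733
Bv-30: 27.3%, Bv-32: 72.7%.

27.3%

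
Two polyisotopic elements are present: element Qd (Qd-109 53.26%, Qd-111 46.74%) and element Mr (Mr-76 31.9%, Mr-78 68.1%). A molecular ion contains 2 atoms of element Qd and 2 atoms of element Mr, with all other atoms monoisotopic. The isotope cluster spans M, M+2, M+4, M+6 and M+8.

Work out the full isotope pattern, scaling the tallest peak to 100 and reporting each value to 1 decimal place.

7.8 : 47.0 : 100.0 : 88.0 : 27.4

Element Qd pattern (n=2): 0.28366276 : 0.49787448 : 0.21846276
Element Mr pattern (n=2): 0.101761 : 0.434478 : 0.463761
Convolve the two distributions (both contribute in 2-u steps):
  M: 0.28366276×0.101761 = 0.028866
  M+2: 0.28366276×0.434478 + 0.49787448×0.101761 = 0.173909
  M+4: 0.28366276×0.463761 + 0.49787448×0.434478 + 0.21846276×0.101761 = 0.370098
  M+6: 0.49787448×0.463761 + 0.21846276×0.434478 = 0.325812
  M+8: 0.21846276×0.463761 = 0.101315
Scale to base peak (0.370098) = 100: 7.8 : 47.0 : 100.0 : 88.0 : 27.4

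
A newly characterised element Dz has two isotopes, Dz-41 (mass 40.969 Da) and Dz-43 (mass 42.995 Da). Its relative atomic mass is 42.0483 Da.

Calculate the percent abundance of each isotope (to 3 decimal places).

Dz-41: 46.728%, Dz-43: 53.272%

Writing the weighted mean with unknown fraction x of Dz-41:
40.969·x + 42.995·(1 − x) = 42.0483
(40.969 − 42.995)·x = 42.0483 − 42.995
x = -0.9467 / -2.026 = 0.46728 → 46.728% Dz-41, 53.272% Dz-43.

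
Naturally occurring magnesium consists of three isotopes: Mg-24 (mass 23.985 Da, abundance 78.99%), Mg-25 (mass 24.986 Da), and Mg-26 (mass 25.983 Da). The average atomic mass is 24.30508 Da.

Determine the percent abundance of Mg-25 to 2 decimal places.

10.00%

Let x and y be the fractions of Mg-25 and Mg-26. Then x + y = 1 − 0.7899 = 0.2101 and 24.986x + 25.983y = 24.30508 − 0.7899×23.985 = 5.3593285.
Substituting: 24.986x + 25.983(0.2101 − x) = 5.3593285
(24.986 − 25.983)x = -0.0996998  ⇒  x = 0.10000, y = 0.11010
Mg-25: 10.00%, Mg-26: 11.01%.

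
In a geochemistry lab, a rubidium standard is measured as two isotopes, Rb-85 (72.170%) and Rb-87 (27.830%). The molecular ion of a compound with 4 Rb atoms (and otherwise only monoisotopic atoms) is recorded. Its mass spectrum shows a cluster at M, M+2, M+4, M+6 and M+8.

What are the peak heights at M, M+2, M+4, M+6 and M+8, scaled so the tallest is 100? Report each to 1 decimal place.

The 4 Rb atoms are independent, so intensities follow the terms of (0.72170 + 0.27830)^4.
P(M) = 0.72170^4 = 0.271286
P(M+2) = 4 × 0.72170^3 × 0.27830^1 = 0.418450
P(M+4) = 6 × 0.72170^2 × 0.27830^2 = 0.242042
P(M+6) = 4 × 0.72170^1 × 0.27830^3 = 0.062224
P(M+8) = 0.27830^4 = 0.005999
The M+2 peak is largest (0.418450); scaling to 100 gives 64.8 : 100.0 : 57.8 : 14.9 : 1.4.

64.8 : 100.0 : 57.8 : 14.9 : 1.4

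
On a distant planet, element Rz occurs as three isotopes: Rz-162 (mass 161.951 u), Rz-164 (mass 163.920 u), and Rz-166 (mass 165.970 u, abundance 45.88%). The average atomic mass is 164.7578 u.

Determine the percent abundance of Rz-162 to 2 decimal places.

5.22%

Let x and y be the fractions of Rz-162 and Rz-164. Then x + y = 1 − 0.4588 = 0.5412 and 161.951x + 163.920y = 164.7578 − 0.4588×165.970 = 88.610764.
Substituting: 161.951x + 163.920(0.5412 − x) = 88.610764
(161.951 − 163.920)x = -0.10274  ⇒  x = 0.05218, y = 0.48902
Rz-162: 5.22%, Rz-164: 48.90%.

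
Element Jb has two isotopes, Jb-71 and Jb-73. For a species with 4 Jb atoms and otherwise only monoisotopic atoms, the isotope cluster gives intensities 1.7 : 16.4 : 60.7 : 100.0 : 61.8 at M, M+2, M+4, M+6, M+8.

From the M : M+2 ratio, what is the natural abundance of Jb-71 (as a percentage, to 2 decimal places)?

Write p for the Jb-71 fraction. I(M+2)/I(M) = [C(4,1)·p^3·(1−p)] / p^4 = 4·(1−p)/p = 16.4/1.7 = 9.6471
(1−p)/p = 9.6471/4 = 2.4118  ⇒  p = 1/(1 + 2.4118) = 0.2931
Jb-71: 29.31%, Jb-73: 70.69%.

29.31%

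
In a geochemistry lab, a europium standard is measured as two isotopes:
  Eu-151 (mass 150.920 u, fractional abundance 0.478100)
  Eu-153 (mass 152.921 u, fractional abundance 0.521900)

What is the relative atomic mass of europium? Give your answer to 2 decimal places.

Average mass = Σ (abundance × isotope mass) = 0.478100 × 150.920 + 0.521900 × 152.921
= 72.1549 + 79.8095 = 151.9644 u

151.96 u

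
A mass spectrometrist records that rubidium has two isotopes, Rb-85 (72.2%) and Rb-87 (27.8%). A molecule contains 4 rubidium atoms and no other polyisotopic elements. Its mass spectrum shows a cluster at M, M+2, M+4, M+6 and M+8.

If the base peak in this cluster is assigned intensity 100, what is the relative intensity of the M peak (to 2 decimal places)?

Binomial terms of (0.722 + 0.278)^4: M 0.2717, M+2 0.4185, M+4 0.2417, M+6 0.0620, M+8 0.0060 → M+2 is the base peak.
P(M+2) = C(4,1) × 0.722^3 × 0.278^1 = 4 × 0.37636705 × 0.2780 = 0.418520 (base)
P(M) = C(4,0) × 0.722^4 × 0.278^0 = 1 × 0.27173701 × 1.0000 = 0.271737
Relative intensity = 0.271737 / 0.418520 × 100 = 64.93

64.93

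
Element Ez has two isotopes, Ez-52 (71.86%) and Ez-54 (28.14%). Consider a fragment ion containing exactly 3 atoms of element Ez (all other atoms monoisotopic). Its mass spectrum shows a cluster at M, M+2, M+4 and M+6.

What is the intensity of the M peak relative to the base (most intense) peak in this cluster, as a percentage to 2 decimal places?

85.12%

Term probabilities: M 0.3711, M+2 0.4359, M+4 0.1707, M+6 0.0223. Base peak = M+2.
P(M+2) = C(3,1) × 0.7186^2 × 0.2814^1 = 3 × 0.51638596 × 0.2814 = 0.435933 (base)
P(M) = C(3,0) × 0.7186^3 × 0.2814^0 = 1 × 0.37107495 × 1.0000 = 0.371075
Relative intensity = 0.371075 / 0.435933 × 100 = 85.12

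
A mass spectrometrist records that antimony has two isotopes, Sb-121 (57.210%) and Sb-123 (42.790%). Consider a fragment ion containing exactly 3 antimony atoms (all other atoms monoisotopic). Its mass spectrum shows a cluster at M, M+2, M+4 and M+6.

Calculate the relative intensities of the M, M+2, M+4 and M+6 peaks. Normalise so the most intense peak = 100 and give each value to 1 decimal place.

44.6 : 100.0 : 74.8 : 18.6

Each Sb atom is independently Sb-121 (p = 0.57210) or Sb-123 (q = 0.42790); the cluster is the binomial expansion (p + q)^3.
P(M) = 0.57210^3 = 0.187247
P(M+2) = 3 × 0.57210^2 × 0.42790^1 = 0.420153
P(M+4) = 3 × 0.57210^1 × 0.42790^2 = 0.314252
P(M+6) = 0.42790^3 = 0.078348
The M+2 peak is largest (0.420153); scaling to 100 gives 44.6 : 100.0 : 74.8 : 18.6.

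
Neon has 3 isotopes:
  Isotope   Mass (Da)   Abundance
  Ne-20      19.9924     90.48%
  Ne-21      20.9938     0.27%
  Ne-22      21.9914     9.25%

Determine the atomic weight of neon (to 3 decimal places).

Ar = Σ fᵢ·mᵢ = 0.9048 × 19.9924 + 0.0027 × 20.9938 + 0.0925 × 21.9914
= 18.08912 + 0.05668 + 2.03420 = 20.18000 Da

20.180 Da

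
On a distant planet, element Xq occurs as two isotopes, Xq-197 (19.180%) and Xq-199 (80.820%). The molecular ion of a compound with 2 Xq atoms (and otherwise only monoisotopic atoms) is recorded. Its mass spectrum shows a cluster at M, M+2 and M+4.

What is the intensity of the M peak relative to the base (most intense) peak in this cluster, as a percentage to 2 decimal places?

5.63%

Binomial terms of (0.19180 + 0.80820)^2: M 0.0368, M+2 0.3100, M+4 0.6532 → M+4 is the base peak.
P(M+4) = C(2,2) × 0.19180^0 × 0.80820^2 = 1 × 1.0000 × 0.65318724 = 0.653187 (base)
P(M) = C(2,0) × 0.19180^2 × 0.80820^0 = 1 × 0.03678724 × 1.0000 = 0.036787
Relative intensity = 0.036787 / 0.653187 × 100 = 5.63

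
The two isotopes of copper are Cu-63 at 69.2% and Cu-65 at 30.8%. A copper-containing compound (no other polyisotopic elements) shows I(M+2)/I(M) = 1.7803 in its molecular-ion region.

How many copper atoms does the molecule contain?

The M+2/M ratio from n Cu atoms is n · q/p = n · 0.308/0.692.
n = 1.7803 × 0.692/0.308 = 4.00 ≈ 4

4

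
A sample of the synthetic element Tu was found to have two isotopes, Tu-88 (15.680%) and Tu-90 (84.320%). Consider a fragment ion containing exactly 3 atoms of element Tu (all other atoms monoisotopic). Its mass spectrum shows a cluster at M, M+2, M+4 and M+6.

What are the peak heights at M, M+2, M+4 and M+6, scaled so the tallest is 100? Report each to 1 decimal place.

Expanding (0.15680 + 0.84320)^3:
P(M) = 0.15680^3 = 0.003855
P(M+2) = 3 × 0.15680^2 × 0.84320^1 = 0.062193
P(M+4) = 3 × 0.15680^1 × 0.84320^2 = 0.334448
P(M+6) = 0.84320^3 = 0.599504
The M+6 peak is largest (0.599504); scaling to 100 gives 0.6 : 10.4 : 55.8 : 100.0.

0.6 : 10.4 : 55.8 : 100.0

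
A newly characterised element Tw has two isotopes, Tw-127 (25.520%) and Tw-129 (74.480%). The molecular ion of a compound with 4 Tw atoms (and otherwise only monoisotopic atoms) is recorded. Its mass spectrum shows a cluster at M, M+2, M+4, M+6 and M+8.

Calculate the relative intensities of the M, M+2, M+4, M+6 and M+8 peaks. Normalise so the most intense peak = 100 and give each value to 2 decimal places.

The 4 Tw atoms are independent, so intensities follow the terms of (0.25520 + 0.74480)^4.
P(M) = 0.25520^4 = 0.004242
P(M+2) = 4 × 0.25520^3 × 0.74480^1 = 0.049516
P(M+4) = 6 × 0.25520^2 × 0.74480^2 = 0.216766
P(M+6) = 4 × 0.25520^1 × 0.74480^3 = 0.421754
P(M+8) = 0.74480^4 = 0.307722
The M+6 peak is largest (0.421754); scaling to 100 gives 1.01 : 11.74 : 51.40 : 100.00 : 72.96.

1.01 : 11.74 : 51.40 : 100.00 : 72.96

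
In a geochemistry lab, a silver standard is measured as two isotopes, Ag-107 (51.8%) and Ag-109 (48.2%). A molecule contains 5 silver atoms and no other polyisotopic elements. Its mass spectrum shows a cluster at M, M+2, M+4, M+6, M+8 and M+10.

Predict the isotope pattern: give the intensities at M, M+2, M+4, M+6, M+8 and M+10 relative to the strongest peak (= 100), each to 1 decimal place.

Each Ag atom is independently Ag-107 (p = 0.518) or Ag-109 (q = 0.482); the cluster is the binomial expansion (p + q)^5.
P(M) = 0.518^5 = 0.037295
P(M+2) = 5 × 0.518^4 × 0.482^1 = 0.173515
P(M+4) = 10 × 0.518^3 × 0.482^2 = 0.322911
P(M+6) = 10 × 0.518^2 × 0.482^3 = 0.300470
P(M+8) = 5 × 0.518^1 × 0.482^4 = 0.139794
P(M+10) = 0.482^5 = 0.026016
The M+4 peak is largest (0.322911); scaling to 100 gives 11.5 : 53.7 : 100.0 : 93.1 : 43.3 : 8.1.

11.5 : 53.7 : 100.0 : 93.1 : 43.3 : 8.1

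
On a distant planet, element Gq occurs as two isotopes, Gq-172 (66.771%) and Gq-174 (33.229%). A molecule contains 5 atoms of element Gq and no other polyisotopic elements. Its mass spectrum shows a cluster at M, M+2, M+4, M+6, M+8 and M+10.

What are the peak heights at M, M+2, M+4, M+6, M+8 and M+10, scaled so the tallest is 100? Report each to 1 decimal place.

40.2 : 100.0 : 99.5 : 49.5 : 12.3 : 1.2

The 5 Gq atoms are independent, so intensities follow the terms of (0.66771 + 0.33229)^5.
P(M) = 0.66771^5 = 0.132721
P(M+2) = 5 × 0.66771^4 × 0.33229^1 = 0.330247
P(M+4) = 10 × 0.66771^3 × 0.33229^2 = 0.328699
P(M+6) = 10 × 0.66771^2 × 0.33229^3 = 0.163579
P(M+8) = 5 × 0.66771^1 × 0.33229^4 = 0.040703
P(M+10) = 0.33229^5 = 0.004051
The M+2 peak is largest (0.330247); scaling to 100 gives 40.2 : 100.0 : 99.5 : 49.5 : 12.3 : 1.2.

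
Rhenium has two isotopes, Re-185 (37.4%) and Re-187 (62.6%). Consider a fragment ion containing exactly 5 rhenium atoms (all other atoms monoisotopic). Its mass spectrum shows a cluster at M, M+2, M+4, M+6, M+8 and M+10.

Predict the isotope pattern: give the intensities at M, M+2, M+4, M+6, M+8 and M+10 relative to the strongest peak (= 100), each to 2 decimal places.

Expanding (0.374 + 0.626)^5:
P(M) = 0.374^5 = 0.007317
P(M+2) = 5 × 0.374^4 × 0.626^1 = 0.061239
P(M+4) = 10 × 0.374^3 × 0.626^2 = 0.205005
P(M+6) = 10 × 0.374^2 × 0.626^3 = 0.343136
P(M+8) = 5 × 0.374^1 × 0.626^4 = 0.287170
P(M+10) = 0.626^5 = 0.096133
The M+6 peak is largest (0.343136); scaling to 100 gives 2.13 : 17.85 : 59.74 : 100.00 : 83.69 : 28.02.

2.13 : 17.85 : 59.74 : 100.00 : 83.69 : 28.02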